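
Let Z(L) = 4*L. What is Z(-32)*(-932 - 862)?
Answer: 229632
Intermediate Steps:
Z(-32)*(-932 - 862) = (4*(-32))*(-932 - 862) = -128*(-1794) = 229632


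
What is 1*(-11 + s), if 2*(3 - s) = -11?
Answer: -5/2 ≈ -2.5000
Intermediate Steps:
s = 17/2 (s = 3 - 1/2*(-11) = 3 + 11/2 = 17/2 ≈ 8.5000)
1*(-11 + s) = 1*(-11 + 17/2) = 1*(-5/2) = -5/2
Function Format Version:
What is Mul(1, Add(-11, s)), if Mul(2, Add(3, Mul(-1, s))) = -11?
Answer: Rational(-5, 2) ≈ -2.5000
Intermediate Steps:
s = Rational(17, 2) (s = Add(3, Mul(Rational(-1, 2), -11)) = Add(3, Rational(11, 2)) = Rational(17, 2) ≈ 8.5000)
Mul(1, Add(-11, s)) = Mul(1, Add(-11, Rational(17, 2))) = Mul(1, Rational(-5, 2)) = Rational(-5, 2)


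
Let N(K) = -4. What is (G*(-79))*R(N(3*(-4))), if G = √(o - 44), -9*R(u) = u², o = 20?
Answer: 2528*I*√6/9 ≈ 688.03*I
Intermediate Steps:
R(u) = -u²/9
G = 2*I*√6 (G = √(20 - 44) = √(-24) = 2*I*√6 ≈ 4.899*I)
(G*(-79))*R(N(3*(-4))) = ((2*I*√6)*(-79))*(-⅑*(-4)²) = (-158*I*√6)*(-⅑*16) = -158*I*√6*(-16/9) = 2528*I*√6/9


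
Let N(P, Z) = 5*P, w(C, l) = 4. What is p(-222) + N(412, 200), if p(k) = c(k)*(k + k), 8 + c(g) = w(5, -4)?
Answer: 3836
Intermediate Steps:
c(g) = -4 (c(g) = -8 + 4 = -4)
p(k) = -8*k (p(k) = -4*(k + k) = -8*k)
p(-222) + N(412, 200) = -8*(-222) + 5*412 = 1776 + 2060 = 3836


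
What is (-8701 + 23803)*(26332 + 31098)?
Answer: 867307860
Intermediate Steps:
(-8701 + 23803)*(26332 + 31098) = 15102*57430 = 867307860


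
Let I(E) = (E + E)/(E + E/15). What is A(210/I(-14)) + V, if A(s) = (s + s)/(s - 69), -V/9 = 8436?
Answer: -3264508/43 ≈ -75919.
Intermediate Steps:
I(E) = 15/8 (I(E) = (2*E)/(E + E*(1/15)) = (2*E)/(E + E/15) = (2*E)/((16*E/15)) = (2*E)*(15/(16*E)) = 15/8)
V = -75924 (V = -9*8436 = -75924)
A(s) = 2*s/(-69 + s) (A(s) = (2*s)/(-69 + s) = 2*s/(-69 + s))
A(210/I(-14)) + V = 2*(210/(15/8))/(-69 + 210/(15/8)) - 75924 = 2*(210*(8/15))/(-69 + 210*(8/15)) - 75924 = 2*112/(-69 + 112) - 75924 = 2*112/43 - 75924 = 2*112*(1/43) - 75924 = 224/43 - 75924 = -3264508/43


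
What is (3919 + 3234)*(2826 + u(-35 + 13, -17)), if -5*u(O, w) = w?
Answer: 101193491/5 ≈ 2.0239e+7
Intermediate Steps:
u(O, w) = -w/5
(3919 + 3234)*(2826 + u(-35 + 13, -17)) = (3919 + 3234)*(2826 - 1/5*(-17)) = 7153*(2826 + 17/5) = 7153*(14147/5) = 101193491/5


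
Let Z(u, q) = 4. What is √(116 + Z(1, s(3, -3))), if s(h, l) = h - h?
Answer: 2*√30 ≈ 10.954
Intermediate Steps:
s(h, l) = 0
√(116 + Z(1, s(3, -3))) = √(116 + 4) = √120 = 2*√30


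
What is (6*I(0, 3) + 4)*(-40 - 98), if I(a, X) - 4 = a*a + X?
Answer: -6348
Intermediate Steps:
I(a, X) = 4 + X + a² (I(a, X) = 4 + (a*a + X) = 4 + (a² + X) = 4 + (X + a²) = 4 + X + a²)
(6*I(0, 3) + 4)*(-40 - 98) = (6*(4 + 3 + 0²) + 4)*(-40 - 98) = (6*(4 + 3 + 0) + 4)*(-138) = (6*7 + 4)*(-138) = (42 + 4)*(-138) = 46*(-138) = -6348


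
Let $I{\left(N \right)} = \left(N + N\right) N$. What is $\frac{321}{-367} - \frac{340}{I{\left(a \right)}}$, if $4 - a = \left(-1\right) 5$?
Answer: $- \frac{88391}{29727} \approx -2.9734$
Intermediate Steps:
$a = 9$ ($a = 4 - \left(-1\right) 5 = 4 - -5 = 4 + 5 = 9$)
$I{\left(N \right)} = 2 N^{2}$ ($I{\left(N \right)} = 2 N N = 2 N^{2}$)
$\frac{321}{-367} - \frac{340}{I{\left(a \right)}} = \frac{321}{-367} - \frac{340}{2 \cdot 9^{2}} = 321 \left(- \frac{1}{367}\right) - \frac{340}{2 \cdot 81} = - \frac{321}{367} - \frac{340}{162} = - \frac{321}{367} - \frac{170}{81} = - \frac{88391}{29727}$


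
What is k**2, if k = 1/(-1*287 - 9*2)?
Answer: 1/93025 ≈ 1.0750e-5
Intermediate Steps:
k = -1/305 (k = 1/(-287 - 18) = 1/(-305) = -1/305 ≈ -0.0032787)
k**2 = (-1/305)**2 = 1/93025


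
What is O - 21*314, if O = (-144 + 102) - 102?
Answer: -6738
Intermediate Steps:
O = -144 (O = -42 - 102 = -144)
O - 21*314 = -144 - 21*314 = -144 - 6594 = -6738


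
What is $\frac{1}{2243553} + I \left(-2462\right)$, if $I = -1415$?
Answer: $\frac{7815932892691}{2243553} \approx 3.4837 \cdot 10^{6}$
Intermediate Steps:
$\frac{1}{2243553} + I \left(-2462\right) = \frac{1}{2243553} - -3483730 = \frac{1}{2243553} + 3483730 = \frac{7815932892691}{2243553}$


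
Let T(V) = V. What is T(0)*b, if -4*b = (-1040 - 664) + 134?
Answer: 0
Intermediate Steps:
b = 785/2 (b = -((-1040 - 664) + 134)/4 = -(-1704 + 134)/4 = -¼*(-1570) = 785/2 ≈ 392.50)
T(0)*b = 0*(785/2) = 0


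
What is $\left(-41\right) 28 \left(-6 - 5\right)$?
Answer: $12628$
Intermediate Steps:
$\left(-41\right) 28 \left(-6 - 5\right) = \left(-1148\right) \left(-11\right) = 12628$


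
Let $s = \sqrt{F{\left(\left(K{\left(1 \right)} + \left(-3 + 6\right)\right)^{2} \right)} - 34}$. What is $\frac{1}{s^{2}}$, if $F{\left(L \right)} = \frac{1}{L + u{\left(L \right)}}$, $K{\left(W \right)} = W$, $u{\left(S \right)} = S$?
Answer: $- \frac{32}{1087} \approx -0.029439$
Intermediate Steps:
$F{\left(L \right)} = \frac{1}{2 L}$ ($F{\left(L \right)} = \frac{1}{L + L} = \frac{1}{2 L}$)
$s = \frac{i \sqrt{2174}}{8}$ ($s = \sqrt{\frac{1}{2 \left(1 + \left(-3 + 6\right)\right)^{2}} - 34} = \sqrt{\frac{1}{2 \left(1 + 3\right)^{2}} - 34} = \sqrt{\frac{1}{2 \cdot 4^{2}} - 34} = \sqrt{\frac{1}{2 \cdot 16} - 34} = \sqrt{\frac{1}{2} \cdot \frac{1}{16} - 34} = \sqrt{\frac{1}{32} - 34} = \sqrt{- \frac{1087}{32}} = \frac{i \sqrt{2174}}{8} \approx 5.8283 i$)
$\frac{1}{s^{2}} = \frac{1}{\left(\frac{i \sqrt{2174}}{8}\right)^{2}} = \frac{1}{- \frac{1087}{32}} = - \frac{32}{1087}$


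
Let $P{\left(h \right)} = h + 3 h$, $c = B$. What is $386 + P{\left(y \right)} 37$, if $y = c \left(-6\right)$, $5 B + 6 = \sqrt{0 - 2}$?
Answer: $\frac{7258}{5} - \frac{888 i \sqrt{2}}{5} \approx 1451.6 - 251.16 i$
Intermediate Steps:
$B = - \frac{6}{5} + \frac{i \sqrt{2}}{5}$ ($B = - \frac{6}{5} + \frac{\sqrt{0 - 2}}{5} = - \frac{6}{5} + \frac{\sqrt{-2}}{5} = - \frac{6}{5} + \frac{i \sqrt{2}}{5} \approx -1.2 + 0.28284 i$)
$c = - \frac{6}{5} + \frac{i \sqrt{2}}{5} \approx -1.2 + 0.28284 i$
$y = \frac{36}{5} - \frac{6 i \sqrt{2}}{5}$ ($y = \left(- \frac{6}{5} + \frac{i \sqrt{2}}{5}\right) \left(-6\right) = \frac{36}{5} - \frac{6 i \sqrt{2}}{5} \approx 7.2 - 1.6971 i$)
$P{\left(h \right)} = 4 h$
$386 + P{\left(y \right)} 37 = 386 + 4 \left(\frac{36}{5} - \frac{6 i \sqrt{2}}{5}\right) 37 = 386 + \left(\frac{144}{5} - \frac{24 i \sqrt{2}}{5}\right) 37 = 386 + \left(\frac{5328}{5} - \frac{888 i \sqrt{2}}{5}\right) = \frac{7258}{5} - \frac{888 i \sqrt{2}}{5}$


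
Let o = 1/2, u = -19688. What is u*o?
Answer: -9844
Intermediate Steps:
o = 1/2 ≈ 0.50000
u*o = -19688*1/2 = -9844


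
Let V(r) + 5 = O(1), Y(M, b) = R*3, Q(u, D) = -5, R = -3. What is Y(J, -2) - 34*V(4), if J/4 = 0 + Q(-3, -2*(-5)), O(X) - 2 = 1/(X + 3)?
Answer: 169/2 ≈ 84.500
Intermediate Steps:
O(X) = 2 + 1/(3 + X) (O(X) = 2 + 1/(X + 3) = 2 + 1/(3 + X))
J = -20 (J = 4*(0 - 5) = 4*(-5) = -20)
Y(M, b) = -9 (Y(M, b) = -3*3 = -9)
V(r) = -11/4 (V(r) = -5 + (7 + 2*1)/(3 + 1) = -5 + (7 + 2)/4 = -5 + (¼)*9 = -5 + 9/4 = -11/4)
Y(J, -2) - 34*V(4) = -9 - 34*(-11/4) = -9 + 187/2 = 169/2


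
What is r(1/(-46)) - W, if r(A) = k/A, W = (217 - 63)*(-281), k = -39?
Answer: 45068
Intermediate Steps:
W = -43274 (W = 154*(-281) = -43274)
r(A) = -39/A
r(1/(-46)) - W = -39/(1/(-46)) - 1*(-43274) = -39/(-1/46) + 43274 = -39*(-46) + 43274 = 1794 + 43274 = 45068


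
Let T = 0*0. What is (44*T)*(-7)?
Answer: 0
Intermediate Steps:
T = 0
(44*T)*(-7) = (44*0)*(-7) = 0*(-7) = 0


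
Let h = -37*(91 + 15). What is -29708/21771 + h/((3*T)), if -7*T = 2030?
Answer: 9923317/3156795 ≈ 3.1435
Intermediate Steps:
T = -290 (T = -⅐*2030 = -290)
h = -3922 (h = -37*106 = -3922)
-29708/21771 + h/((3*T)) = -29708/21771 - 3922/(3*(-290)) = -29708*1/21771 - 3922/(-870) = -29708/21771 - 3922*(-1/870) = -29708/21771 + 1961/435 = 9923317/3156795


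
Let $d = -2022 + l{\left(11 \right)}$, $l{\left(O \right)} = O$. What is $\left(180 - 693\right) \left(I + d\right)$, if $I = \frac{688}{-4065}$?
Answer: $\frac{1397993913}{1355} \approx 1.0317 \cdot 10^{6}$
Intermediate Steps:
$I = - \frac{688}{4065}$ ($I = 688 \left(- \frac{1}{4065}\right) = - \frac{688}{4065} \approx -0.16925$)
$d = -2011$ ($d = -2022 + 11 = -2011$)
$\left(180 - 693\right) \left(I + d\right) = \left(180 - 693\right) \left(- \frac{688}{4065} - 2011\right) = \left(-513\right) \left(- \frac{8175403}{4065}\right) = \frac{1397993913}{1355}$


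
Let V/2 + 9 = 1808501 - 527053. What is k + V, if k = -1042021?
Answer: 1520857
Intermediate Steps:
V = 2562878 (V = -18 + 2*(1808501 - 527053) = -18 + 2*1281448 = -18 + 2562896 = 2562878)
k + V = -1042021 + 2562878 = 1520857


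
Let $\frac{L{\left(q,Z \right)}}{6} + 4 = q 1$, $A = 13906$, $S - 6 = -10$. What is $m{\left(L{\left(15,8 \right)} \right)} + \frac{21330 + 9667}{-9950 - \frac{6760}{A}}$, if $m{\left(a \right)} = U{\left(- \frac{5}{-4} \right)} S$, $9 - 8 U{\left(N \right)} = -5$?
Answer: $- \frac{699822251}{69185730} \approx -10.115$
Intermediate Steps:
$S = -4$ ($S = 6 - 10 = -4$)
$U{\left(N \right)} = \frac{7}{4}$ ($U{\left(N \right)} = \frac{9}{8} - - \frac{5}{8} = \frac{9}{8} + \frac{5}{8} = \frac{7}{4}$)
$L{\left(q,Z \right)} = -24 + 6 q$ ($L{\left(q,Z \right)} = -24 + 6 q 1 = -24 + 6 q$)
$m{\left(a \right)} = -7$ ($m{\left(a \right)} = \frac{7}{4} \left(-4\right) = -7$)
$m{\left(L{\left(15,8 \right)} \right)} + \frac{21330 + 9667}{-9950 - \frac{6760}{A}} = -7 + \frac{21330 + 9667}{-9950 - \frac{6760}{13906}} = -7 + \frac{30997}{-9950 - \frac{3380}{6953}} = -7 + \frac{30997}{- \frac{69185730}{6953}} = -7 + 30997 \left(- \frac{6953}{69185730}\right) = -7 - \frac{215522141}{69185730} = - \frac{699822251}{69185730}$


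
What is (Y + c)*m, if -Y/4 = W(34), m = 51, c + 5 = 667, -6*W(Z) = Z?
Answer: 34918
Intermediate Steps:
W(Z) = -Z/6
c = 662 (c = -5 + 667 = 662)
Y = 68/3 (Y = -(-2)*34/3 = -4*(-17/3) = 68/3 ≈ 22.667)
(Y + c)*m = (68/3 + 662)*51 = (2054/3)*51 = 34918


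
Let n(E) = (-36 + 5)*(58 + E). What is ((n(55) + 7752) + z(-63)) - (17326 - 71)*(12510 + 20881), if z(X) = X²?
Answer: -576153487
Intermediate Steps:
n(E) = -1798 - 31*E (n(E) = -31*(58 + E) = -1798 - 31*E)
((n(55) + 7752) + z(-63)) - (17326 - 71)*(12510 + 20881) = (((-1798 - 31*55) + 7752) + (-63)²) - (17326 - 71)*(12510 + 20881) = (((-1798 - 1705) + 7752) + 3969) - 17255*33391 = ((-3503 + 7752) + 3969) - 1*576161705 = (4249 + 3969) - 576161705 = 8218 - 576161705 = -576153487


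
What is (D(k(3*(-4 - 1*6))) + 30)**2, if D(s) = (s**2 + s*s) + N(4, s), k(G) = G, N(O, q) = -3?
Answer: 3337929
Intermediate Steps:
D(s) = -3 + 2*s**2 (D(s) = (s**2 + s*s) - 3 = (s**2 + s**2) - 3 = 2*s**2 - 3 = -3 + 2*s**2)
(D(k(3*(-4 - 1*6))) + 30)**2 = ((-3 + 2*(3*(-4 - 1*6))**2) + 30)**2 = ((-3 + 2*(3*(-4 - 6))**2) + 30)**2 = ((-3 + 2*(3*(-10))**2) + 30)**2 = ((-3 + 2*(-30)**2) + 30)**2 = ((-3 + 2*900) + 30)**2 = ((-3 + 1800) + 30)**2 = (1797 + 30)**2 = 1827**2 = 3337929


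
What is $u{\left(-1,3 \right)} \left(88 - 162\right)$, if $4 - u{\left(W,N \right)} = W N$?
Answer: $-518$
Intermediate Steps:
$u{\left(W,N \right)} = 4 - N W$ ($u{\left(W,N \right)} = 4 - W N = 4 - N W$)
$u{\left(-1,3 \right)} \left(88 - 162\right) = \left(4 - 3 \left(-1\right)\right) \left(88 - 162\right) = \left(4 + 3\right) \left(-74\right) = 7 \left(-74\right) = -518$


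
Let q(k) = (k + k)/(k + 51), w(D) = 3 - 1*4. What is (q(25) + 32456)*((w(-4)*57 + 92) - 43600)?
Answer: -53731023445/38 ≈ -1.4140e+9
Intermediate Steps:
w(D) = -1 (w(D) = 3 - 4 = -1)
q(k) = 2*k/(51 + k) (q(k) = (2*k)/(51 + k) = 2*k/(51 + k))
(q(25) + 32456)*((w(-4)*57 + 92) - 43600) = (2*25/(51 + 25) + 32456)*((-1*57 + 92) - 43600) = (2*25/76 + 32456)*((-57 + 92) - 43600) = (2*25*(1/76) + 32456)*(35 - 43600) = (25/38 + 32456)*(-43565) = (1233353/38)*(-43565) = -53731023445/38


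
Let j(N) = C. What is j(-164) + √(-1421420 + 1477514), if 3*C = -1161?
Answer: -387 + √56094 ≈ -150.16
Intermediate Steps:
C = -387 (C = (⅓)*(-1161) = -387)
j(N) = -387
j(-164) + √(-1421420 + 1477514) = -387 + √(-1421420 + 1477514) = -387 + √56094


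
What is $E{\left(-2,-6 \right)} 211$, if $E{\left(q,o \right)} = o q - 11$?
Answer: $211$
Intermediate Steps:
$E{\left(q,o \right)} = -11 + o q$
$E{\left(-2,-6 \right)} 211 = \left(-11 - -12\right) 211 = \left(-11 + 12\right) 211 = 1 \cdot 211 = 211$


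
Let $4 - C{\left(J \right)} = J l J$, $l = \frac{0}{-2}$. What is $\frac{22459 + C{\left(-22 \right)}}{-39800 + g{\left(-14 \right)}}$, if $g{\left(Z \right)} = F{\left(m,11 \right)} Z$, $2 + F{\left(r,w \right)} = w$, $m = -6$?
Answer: $- \frac{22463}{39926} \approx -0.56262$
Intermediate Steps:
$F{\left(r,w \right)} = -2 + w$
$l = 0$ ($l = 0 \left(- \frac{1}{2}\right) = 0$)
$g{\left(Z \right)} = 9 Z$ ($g{\left(Z \right)} = \left(-2 + 11\right) Z = 9 Z$)
$C{\left(J \right)} = 4$ ($C{\left(J \right)} = 4 - J 0 J = 4 - 0 J = 4 - 0 = 4 + 0 = 4$)
$\frac{22459 + C{\left(-22 \right)}}{-39800 + g{\left(-14 \right)}} = \frac{22459 + 4}{-39800 + 9 \left(-14\right)} = \frac{22463}{-39800 - 126} = \frac{22463}{-39926} = 22463 \left(- \frac{1}{39926}\right) = - \frac{22463}{39926}$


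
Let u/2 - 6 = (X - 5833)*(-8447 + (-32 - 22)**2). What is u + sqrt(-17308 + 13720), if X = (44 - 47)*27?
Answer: 65420680 + 2*I*sqrt(897) ≈ 6.5421e+7 + 59.9*I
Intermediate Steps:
X = -81 (X = -3*27 = -81)
u = 65420680 (u = 12 + 2*((-81 - 5833)*(-8447 + (-32 - 22)**2)) = 12 + 2*(-5914*(-8447 + (-54)**2)) = 12 + 2*(-5914*(-8447 + 2916)) = 12 + 2*(-5914*(-5531)) = 12 + 2*32710334 = 12 + 65420668 = 65420680)
u + sqrt(-17308 + 13720) = 65420680 + sqrt(-17308 + 13720) = 65420680 + sqrt(-3588) = 65420680 + 2*I*sqrt(897)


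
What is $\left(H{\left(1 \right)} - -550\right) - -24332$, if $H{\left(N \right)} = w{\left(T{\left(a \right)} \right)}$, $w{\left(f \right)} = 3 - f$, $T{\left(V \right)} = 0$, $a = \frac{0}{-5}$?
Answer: $24885$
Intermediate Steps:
$a = 0$ ($a = 0 \left(- \frac{1}{5}\right) = 0$)
$H{\left(N \right)} = 3$ ($H{\left(N \right)} = 3 - 0 = 3 + 0 = 3$)
$\left(H{\left(1 \right)} - -550\right) - -24332 = \left(3 - -550\right) - -24332 = \left(3 + 550\right) + 24332 = 553 + 24332 = 24885$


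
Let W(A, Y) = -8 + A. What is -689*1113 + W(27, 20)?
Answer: -766838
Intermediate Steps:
-689*1113 + W(27, 20) = -689*1113 + (-8 + 27) = -766857 + 19 = -766838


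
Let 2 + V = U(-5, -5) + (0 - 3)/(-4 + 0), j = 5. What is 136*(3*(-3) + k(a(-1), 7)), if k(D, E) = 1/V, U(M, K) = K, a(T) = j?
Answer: -31144/25 ≈ -1245.8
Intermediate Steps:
a(T) = 5
V = -25/4 (V = -2 + (-5 + (0 - 3)/(-4 + 0)) = -2 + (-5 - 3/(-4)) = -2 + (-5 - 3*(-¼)) = -2 + (-5 + ¾) = -2 - 17/4 = -25/4 ≈ -6.2500)
k(D, E) = -4/25 (k(D, E) = 1/(-25/4) = -4/25)
136*(3*(-3) + k(a(-1), 7)) = 136*(3*(-3) - 4/25) = 136*(-9 - 4/25) = 136*(-229/25) = -31144/25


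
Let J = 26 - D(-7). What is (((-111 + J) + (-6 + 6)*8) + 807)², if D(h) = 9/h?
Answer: 25633969/49 ≈ 5.2314e+5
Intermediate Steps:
J = 191/7 (J = 26 - 9/(-7) = 26 - 9*(-1)/7 = 26 - 1*(-9/7) = 26 + 9/7 = 191/7 ≈ 27.286)
(((-111 + J) + (-6 + 6)*8) + 807)² = (((-111 + 191/7) + (-6 + 6)*8) + 807)² = ((-586/7 + 0*8) + 807)² = ((-586/7 + 0) + 807)² = (-586/7 + 807)² = (5063/7)² = 25633969/49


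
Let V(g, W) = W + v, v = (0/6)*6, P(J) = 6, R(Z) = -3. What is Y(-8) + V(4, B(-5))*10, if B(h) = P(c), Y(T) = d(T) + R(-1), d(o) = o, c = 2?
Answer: 49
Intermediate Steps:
v = 0 (v = (0*(⅙))*6 = 0*6 = 0)
Y(T) = -3 + T (Y(T) = T - 3 = -3 + T)
B(h) = 6
V(g, W) = W (V(g, W) = W + 0 = W)
Y(-8) + V(4, B(-5))*10 = (-3 - 8) + 6*10 = -11 + 60 = 49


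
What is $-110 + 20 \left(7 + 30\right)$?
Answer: $630$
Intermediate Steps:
$-110 + 20 \left(7 + 30\right) = -110 + 20 \cdot 37 = -110 + 740 = 630$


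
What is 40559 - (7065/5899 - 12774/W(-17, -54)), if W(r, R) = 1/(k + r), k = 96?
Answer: 6192202730/5899 ≈ 1.0497e+6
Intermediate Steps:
W(r, R) = 1/(96 + r)
40559 - (7065/5899 - 12774/W(-17, -54)) = 40559 - (7065/5899 - 12774/(1/(96 - 17))) = 40559 - (7065*(1/5899) - 12774/(1/79)) = 40559 - (7065/5899 - 12774/1/79) = 40559 - (7065/5899 - 12774*79) = 40559 - (7065/5899 - 1009146) = 40559 - 1*(-5952945189/5899) = 40559 + 5952945189/5899 = 6192202730/5899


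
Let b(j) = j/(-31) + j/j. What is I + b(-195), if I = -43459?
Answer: -1347003/31 ≈ -43452.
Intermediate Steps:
b(j) = 1 - j/31 (b(j) = j*(-1/31) + 1 = -j/31 + 1 = 1 - j/31)
I + b(-195) = -43459 + (1 - 1/31*(-195)) = -43459 + (1 + 195/31) = -43459 + 226/31 = -1347003/31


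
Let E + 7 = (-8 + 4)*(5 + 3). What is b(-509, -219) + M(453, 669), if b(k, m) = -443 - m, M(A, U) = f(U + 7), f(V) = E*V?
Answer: -26588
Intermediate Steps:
E = -39 (E = -7 + (-8 + 4)*(5 + 3) = -7 - 4*8 = -7 - 32 = -39)
f(V) = -39*V
M(A, U) = -273 - 39*U (M(A, U) = -39*(U + 7) = -39*(7 + U) = -273 - 39*U)
b(-509, -219) + M(453, 669) = (-443 - 1*(-219)) + (-273 - 39*669) = (-443 + 219) + (-273 - 26091) = -224 - 26364 = -26588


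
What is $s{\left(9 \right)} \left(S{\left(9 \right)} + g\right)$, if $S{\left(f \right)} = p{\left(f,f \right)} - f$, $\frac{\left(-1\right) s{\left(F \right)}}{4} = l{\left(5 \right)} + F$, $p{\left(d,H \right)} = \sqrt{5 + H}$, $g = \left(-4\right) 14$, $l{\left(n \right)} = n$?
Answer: $3640 - 56 \sqrt{14} \approx 3430.5$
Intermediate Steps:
$g = -56$
$s{\left(F \right)} = -20 - 4 F$ ($s{\left(F \right)} = - 4 \left(5 + F\right) = -20 - 4 F$)
$S{\left(f \right)} = \sqrt{5 + f} - f$
$s{\left(9 \right)} \left(S{\left(9 \right)} + g\right) = \left(-20 - 36\right) \left(\left(\sqrt{5 + 9} - 9\right) - 56\right) = \left(-20 - 36\right) \left(\left(\sqrt{14} - 9\right) - 56\right) = - 56 \left(\left(-9 + \sqrt{14}\right) - 56\right) = - 56 \left(-65 + \sqrt{14}\right) = 3640 - 56 \sqrt{14}$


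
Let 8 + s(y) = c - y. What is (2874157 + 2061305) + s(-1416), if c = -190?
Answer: 4936680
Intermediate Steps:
s(y) = -198 - y (s(y) = -8 + (-190 - y) = -198 - y)
(2874157 + 2061305) + s(-1416) = (2874157 + 2061305) + (-198 - 1*(-1416)) = 4935462 + (-198 + 1416) = 4935462 + 1218 = 4936680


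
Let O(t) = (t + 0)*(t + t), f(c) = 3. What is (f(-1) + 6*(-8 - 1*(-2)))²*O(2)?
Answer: 8712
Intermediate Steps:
O(t) = 2*t² (O(t) = t*(2*t) = 2*t²)
(f(-1) + 6*(-8 - 1*(-2)))²*O(2) = (3 + 6*(-8 - 1*(-2)))²*(2*2²) = (3 + 6*(-8 + 2))²*(2*4) = (3 + 6*(-6))²*8 = (3 - 36)²*8 = (-33)²*8 = 1089*8 = 8712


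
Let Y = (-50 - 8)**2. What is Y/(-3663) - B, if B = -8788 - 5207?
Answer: 51260321/3663 ≈ 13994.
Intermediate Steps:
B = -13995
Y = 3364 (Y = (-58)**2 = 3364)
Y/(-3663) - B = 3364/(-3663) - 1*(-13995) = 3364*(-1/3663) + 13995 = -3364/3663 + 13995 = 51260321/3663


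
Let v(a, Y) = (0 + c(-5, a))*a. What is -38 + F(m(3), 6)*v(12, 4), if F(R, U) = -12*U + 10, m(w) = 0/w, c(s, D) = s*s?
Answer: -18638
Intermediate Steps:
c(s, D) = s**2
m(w) = 0
v(a, Y) = 25*a (v(a, Y) = (0 + (-5)**2)*a = (0 + 25)*a = 25*a)
F(R, U) = 10 - 12*U
-38 + F(m(3), 6)*v(12, 4) = -38 + (10 - 12*6)*(25*12) = -38 + (10 - 72)*300 = -38 - 62*300 = -38 - 18600 = -18638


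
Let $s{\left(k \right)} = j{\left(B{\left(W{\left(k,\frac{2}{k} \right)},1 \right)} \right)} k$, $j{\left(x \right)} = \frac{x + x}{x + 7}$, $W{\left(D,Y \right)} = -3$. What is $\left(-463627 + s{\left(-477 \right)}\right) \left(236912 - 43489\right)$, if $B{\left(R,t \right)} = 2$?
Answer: $-89717130897$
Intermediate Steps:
$j{\left(x \right)} = \frac{2 x}{7 + x}$
$s{\left(k \right)} = \frac{4 k}{9}$ ($s{\left(k \right)} = 2 \cdot 2 \frac{1}{7 + 2} k = 2 \cdot 2 \cdot \frac{1}{9} k = \frac{4 k}{9}$)
$\left(-463627 + s{\left(-477 \right)}\right) \left(236912 - 43489\right) = \left(-463627 + \frac{4}{9} \left(-477\right)\right) \left(236912 - 43489\right) = \left(-463627 - 212\right) 193423 = \left(-463839\right) 193423 = -89717130897$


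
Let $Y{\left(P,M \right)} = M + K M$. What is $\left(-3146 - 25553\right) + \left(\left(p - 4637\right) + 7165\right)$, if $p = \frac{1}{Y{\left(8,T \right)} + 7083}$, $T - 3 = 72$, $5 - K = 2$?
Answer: $- \frac{193220492}{7383} \approx -26171.0$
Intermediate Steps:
$K = 3$ ($K = 5 - 2 = 3$)
$T = 75$ ($T = 3 + 72 = 75$)
$Y{\left(P,M \right)} = 4 M$ ($Y{\left(P,M \right)} = M + 3 M = 4 M$)
$p = \frac{1}{7383}$ ($p = \frac{1}{4 \cdot 75 + 7083} = \frac{1}{300 + 7083} = \frac{1}{7383} \approx 0.00013545$)
$\left(-3146 - 25553\right) + \left(\left(p - 4637\right) + 7165\right) = \left(-3146 - 25553\right) + \left(\left(\frac{1}{7383} - 4637\right) + 7165\right) = -28699 + \left(- \frac{34234970}{7383} + 7165\right) = -28699 + \frac{18664225}{7383} = - \frac{193220492}{7383}$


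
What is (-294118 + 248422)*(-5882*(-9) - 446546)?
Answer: 17986311168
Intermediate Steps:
(-294118 + 248422)*(-5882*(-9) - 446546) = -45696*(52938 - 446546) = -45696*(-393608) = 17986311168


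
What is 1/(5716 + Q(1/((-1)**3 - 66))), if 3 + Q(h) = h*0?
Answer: 1/5713 ≈ 0.00017504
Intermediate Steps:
Q(h) = -3 (Q(h) = -3 + h*0 = -3 + 0 = -3)
1/(5716 + Q(1/((-1)**3 - 66))) = 1/(5716 - 3) = 1/5713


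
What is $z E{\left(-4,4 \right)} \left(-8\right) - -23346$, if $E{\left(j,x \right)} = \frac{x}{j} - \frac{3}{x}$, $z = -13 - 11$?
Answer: $23010$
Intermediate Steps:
$z = -24$
$E{\left(j,x \right)} = - \frac{3}{x} + \frac{x}{j}$
$z E{\left(-4,4 \right)} \left(-8\right) - -23346 = - 24 \left(- \frac{3}{4} + \frac{4}{-4}\right) \left(-8\right) - -23346 = - 24 \left(\left(-3\right) \frac{1}{4} + 4 \left(- \frac{1}{4}\right)\right) \left(-8\right) + 23346 = - 24 \left(- \frac{3}{4} - 1\right) \left(-8\right) + 23346 = \left(-24\right) \left(- \frac{7}{4}\right) \left(-8\right) + 23346 = 42 \left(-8\right) + 23346 = -336 + 23346 = 23010$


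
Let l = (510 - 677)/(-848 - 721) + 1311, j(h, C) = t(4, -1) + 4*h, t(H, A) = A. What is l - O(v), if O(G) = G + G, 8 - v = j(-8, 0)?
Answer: 1928468/1569 ≈ 1229.1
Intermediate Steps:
j(h, C) = -1 + 4*h
v = 41 (v = 8 - (-1 + 4*(-8)) = 8 - (-1 - 32) = 8 - 1*(-33) = 8 + 33 = 41)
l = 2057126/1569 (l = -167/(-1569) + 1311 = -167*(-1/1569) + 1311 = 167/1569 + 1311 = 2057126/1569 ≈ 1311.1)
O(G) = 2*G
l - O(v) = 2057126/1569 - 2*41 = 2057126/1569 - 1*82 = 2057126/1569 - 82 = 1928468/1569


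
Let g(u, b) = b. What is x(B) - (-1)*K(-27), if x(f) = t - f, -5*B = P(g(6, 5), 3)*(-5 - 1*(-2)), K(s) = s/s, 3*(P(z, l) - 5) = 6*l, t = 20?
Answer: 72/5 ≈ 14.400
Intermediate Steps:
P(z, l) = 5 + 2*l (P(z, l) = 5 + (6*l)/3 = 5 + 2*l)
K(s) = 1
B = 33/5 (B = -(5 + 2*3)*(-5 - 1*(-2))/5 = -(5 + 6)*(-5 + 2)/5 = -11*(-3)/5 = -1/5*(-33) = 33/5 ≈ 6.6000)
x(f) = 20 - f
x(B) - (-1)*K(-27) = (20 - 1*33/5) - (-1) = (20 - 33/5) - 1*(-1) = 67/5 + 1 = 72/5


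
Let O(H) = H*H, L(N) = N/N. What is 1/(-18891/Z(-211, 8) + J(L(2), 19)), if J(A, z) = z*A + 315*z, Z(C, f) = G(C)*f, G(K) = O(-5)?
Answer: 200/1181909 ≈ 0.00016922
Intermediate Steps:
L(N) = 1
O(H) = H**2
G(K) = 25 (G(K) = (-5)**2 = 25)
Z(C, f) = 25*f
J(A, z) = 315*z + A*z (J(A, z) = A*z + 315*z = 315*z + A*z)
1/(-18891/Z(-211, 8) + J(L(2), 19)) = 1/(-18891/(25*8) + 19*(315 + 1)) = 1/(-18891/200 + 19*316) = 1/(-18891*1/200 + 6004) = 1/(-18891/200 + 6004) = 1/(1181909/200) = 200/1181909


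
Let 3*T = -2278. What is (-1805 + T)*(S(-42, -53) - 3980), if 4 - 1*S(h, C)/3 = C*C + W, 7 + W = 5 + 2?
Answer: 95354735/3 ≈ 3.1785e+7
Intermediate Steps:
T = -2278/3 (T = (1/3)*(-2278) = -2278/3 ≈ -759.33)
W = 0 (W = -7 + (5 + 2) = -7 + 7 = 0)
S(h, C) = 12 - 3*C**2 (S(h, C) = 12 - 3*(C*C + 0) = 12 - 3*(C**2 + 0) = 12 - 3*C**2)
(-1805 + T)*(S(-42, -53) - 3980) = (-1805 - 2278/3)*((12 - 3*(-53)**2) - 3980) = -7693*((12 - 3*2809) - 3980)/3 = -7693*((12 - 8427) - 3980)/3 = -7693*(-8415 - 3980)/3 = -7693/3*(-12395) = 95354735/3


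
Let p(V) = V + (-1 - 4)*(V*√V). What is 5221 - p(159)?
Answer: 5062 + 795*√159 ≈ 15087.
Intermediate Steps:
p(V) = V - 5*V^(3/2)
5221 - p(159) = 5221 - (159 - 795*√159) = 5221 + (-159 + 795*√159) = 5062 + 795*√159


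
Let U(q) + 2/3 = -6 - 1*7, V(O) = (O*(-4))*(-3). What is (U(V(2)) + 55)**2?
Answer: 15376/9 ≈ 1708.4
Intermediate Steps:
V(O) = 12*O (V(O) = -4*O*(-3) = 12*O)
U(q) = -41/3 (U(q) = -2/3 + (-6 - 1*7) = -2/3 + (-6 - 7) = -2/3 - 13 = -41/3)
(U(V(2)) + 55)**2 = (-41/3 + 55)**2 = (124/3)**2 = 15376/9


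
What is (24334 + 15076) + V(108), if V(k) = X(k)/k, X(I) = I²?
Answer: 39518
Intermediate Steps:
V(k) = k (V(k) = k²/k = k)
(24334 + 15076) + V(108) = (24334 + 15076) + 108 = 39410 + 108 = 39518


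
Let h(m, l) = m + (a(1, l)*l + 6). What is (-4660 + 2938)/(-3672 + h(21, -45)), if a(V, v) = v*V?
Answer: 287/270 ≈ 1.0630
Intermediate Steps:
a(V, v) = V*v
h(m, l) = 6 + m + l**2 (h(m, l) = m + ((1*l)*l + 6) = m + (l*l + 6) = m + (l**2 + 6) = m + (6 + l**2) = 6 + m + l**2)
(-4660 + 2938)/(-3672 + h(21, -45)) = (-4660 + 2938)/(-3672 + (6 + 21 + (-45)**2)) = -1722/(-3672 + (6 + 21 + 2025)) = -1722/(-3672 + 2052) = -1722/(-1620) = -1722*(-1/1620) = 287/270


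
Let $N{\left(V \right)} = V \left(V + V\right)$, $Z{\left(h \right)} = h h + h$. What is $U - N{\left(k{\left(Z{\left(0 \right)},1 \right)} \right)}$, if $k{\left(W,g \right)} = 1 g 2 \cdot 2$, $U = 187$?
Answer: $155$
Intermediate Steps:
$Z{\left(h \right)} = h + h^{2}$ ($Z{\left(h \right)} = h^{2} + h = h + h^{2}$)
$k{\left(W,g \right)} = 4 g$ ($k{\left(W,g \right)} = g 2 \cdot 2 = 2 g 2 = 4 g$)
$N{\left(V \right)} = 2 V^{2}$ ($N{\left(V \right)} = V 2 V = 2 V^{2}$)
$U - N{\left(k{\left(Z{\left(0 \right)},1 \right)} \right)} = 187 - 2 \left(4 \cdot 1\right)^{2} = 187 - 2 \cdot 4^{2} = 187 - 2 \cdot 16 = 187 - 32 = 155$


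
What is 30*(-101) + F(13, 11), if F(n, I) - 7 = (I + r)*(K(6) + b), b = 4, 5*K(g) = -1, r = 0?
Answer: -14906/5 ≈ -2981.2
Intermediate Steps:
K(g) = -⅕ (K(g) = (⅕)*(-1) = -⅕)
F(n, I) = 7 + 19*I/5 (F(n, I) = 7 + (I + 0)*(-⅕ + 4) = 7 + I*(19/5) = 7 + 19*I/5)
30*(-101) + F(13, 11) = 30*(-101) + (7 + (19/5)*11) = -3030 + (7 + 209/5) = -3030 + 244/5 = -14906/5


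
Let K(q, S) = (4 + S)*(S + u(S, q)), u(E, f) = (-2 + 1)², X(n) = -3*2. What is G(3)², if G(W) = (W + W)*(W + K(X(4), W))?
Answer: 34596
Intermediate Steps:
X(n) = -6
u(E, f) = 1 (u(E, f) = (-1)² = 1)
K(q, S) = (1 + S)*(4 + S) (K(q, S) = (4 + S)*(S + 1) = (4 + S)*(1 + S) = (1 + S)*(4 + S))
G(W) = 2*W*(4 + W² + 6*W) (G(W) = (W + W)*(W + (4 + W² + 5*W)) = (2*W)*(4 + W² + 6*W) = 2*W*(4 + W² + 6*W))
G(3)² = (2*3*(4 + 3² + 6*3))² = (2*3*(4 + 9 + 18))² = (2*3*31)² = 186² = 34596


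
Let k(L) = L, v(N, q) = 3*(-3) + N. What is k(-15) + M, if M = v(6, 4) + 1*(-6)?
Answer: -24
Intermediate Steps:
v(N, q) = -9 + N
M = -9 (M = (-9 + 6) + 1*(-6) = -3 - 6 = -9)
k(-15) + M = -15 - 9 = -24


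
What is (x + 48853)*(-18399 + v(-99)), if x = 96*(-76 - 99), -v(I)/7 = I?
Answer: -567530418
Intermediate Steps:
v(I) = -7*I
x = -16800 (x = 96*(-175) = -16800)
(x + 48853)*(-18399 + v(-99)) = (-16800 + 48853)*(-18399 - 7*(-99)) = 32053*(-18399 + 693) = 32053*(-17706) = -567530418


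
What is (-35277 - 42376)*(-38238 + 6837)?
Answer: 2438381853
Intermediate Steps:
(-35277 - 42376)*(-38238 + 6837) = -77653*(-31401) = 2438381853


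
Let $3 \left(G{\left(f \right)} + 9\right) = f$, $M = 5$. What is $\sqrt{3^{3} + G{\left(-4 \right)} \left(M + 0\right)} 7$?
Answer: $\frac{7 i \sqrt{222}}{3} \approx 34.766 i$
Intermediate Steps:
$G{\left(f \right)} = -9 + \frac{f}{3}$
$\sqrt{3^{3} + G{\left(-4 \right)} \left(M + 0\right)} 7 = \sqrt{3^{3} + \left(-9 + \frac{1}{3} \left(-4\right)\right) \left(5 + 0\right)} 7 = \sqrt{27 + \left(-9 - \frac{4}{3}\right) 5} \cdot 7 = \sqrt{27 - \frac{155}{3}} \cdot 7 = \sqrt{- \frac{74}{3}} \cdot 7 = \frac{i \sqrt{222}}{3} \cdot 7 = \frac{7 i \sqrt{222}}{3}$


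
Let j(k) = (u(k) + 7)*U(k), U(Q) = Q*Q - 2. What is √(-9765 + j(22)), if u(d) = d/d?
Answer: I*√5909 ≈ 76.87*I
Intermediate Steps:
u(d) = 1
U(Q) = -2 + Q² (U(Q) = Q² - 2 = -2 + Q²)
j(k) = -16 + 8*k² (j(k) = (1 + 7)*(-2 + k²) = 8*(-2 + k²) = -16 + 8*k²)
√(-9765 + j(22)) = √(-9765 + (-16 + 8*22²)) = √(-9765 + (-16 + 8*484)) = √(-9765 + (-16 + 3872)) = √(-9765 + 3856) = √(-5909) = I*√5909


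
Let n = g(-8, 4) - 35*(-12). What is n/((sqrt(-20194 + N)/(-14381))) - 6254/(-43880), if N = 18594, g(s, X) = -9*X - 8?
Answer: 3127/21940 + 675907*I/5 ≈ 0.14252 + 1.3518e+5*I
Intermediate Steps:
g(s, X) = -8 - 9*X
n = 376 (n = (-8 - 9*4) - 35*(-12) = (-8 - 36) + 420 = -44 + 420 = 376)
n/((sqrt(-20194 + N)/(-14381))) - 6254/(-43880) = 376/((sqrt(-20194 + 18594)/(-14381))) - 6254/(-43880) = 376/((sqrt(-1600)*(-1/14381))) - 6254*(-1/43880) = 376/(((40*I)*(-1/14381))) + 3127/21940 = 376/((-40*I/14381)) + 3127/21940 = 376*(14381*I/40) + 3127/21940 = 675907*I/5 + 3127/21940 = 3127/21940 + 675907*I/5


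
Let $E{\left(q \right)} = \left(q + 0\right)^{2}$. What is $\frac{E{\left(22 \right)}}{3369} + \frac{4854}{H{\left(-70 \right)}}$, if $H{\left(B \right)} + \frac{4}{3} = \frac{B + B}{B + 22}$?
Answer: $\frac{196246708}{64011} \approx 3065.8$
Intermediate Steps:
$E{\left(q \right)} = q^{2}$
$H{\left(B \right)} = - \frac{4}{3} + \frac{2 B}{22 + B}$ ($H{\left(B \right)} = - \frac{4}{3} + \frac{B + B}{B + 22} = - \frac{4}{3} + \frac{2 B}{22 + B}$)
$\frac{E{\left(22 \right)}}{3369} + \frac{4854}{H{\left(-70 \right)}} = \frac{22^{2}}{3369} + \frac{4854}{\frac{2}{3} \frac{1}{22 - 70} \left(-44 - 70\right)} = 484 \cdot \frac{1}{3369} + \frac{4854}{\frac{2}{3} \frac{1}{-48} \left(-114\right)} = \frac{484}{3369} + \frac{4854}{\frac{2}{3} \left(- \frac{1}{48}\right) \left(-114\right)} = \frac{484}{3369} + \frac{4854}{\frac{19}{12}} = \frac{484}{3369} + 4854 \cdot \frac{12}{19} = \frac{484}{3369} + \frac{58248}{19} = \frac{196246708}{64011}$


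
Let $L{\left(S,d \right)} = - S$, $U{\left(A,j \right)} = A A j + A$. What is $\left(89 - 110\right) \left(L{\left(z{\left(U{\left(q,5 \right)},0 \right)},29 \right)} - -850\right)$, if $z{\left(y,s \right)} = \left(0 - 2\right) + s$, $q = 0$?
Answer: $-17892$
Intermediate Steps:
$U{\left(A,j \right)} = A + j A^{2}$ ($U{\left(A,j \right)} = A^{2} j + A = j A^{2} + A = A + j A^{2}$)
$z{\left(y,s \right)} = -2 + s$
$\left(89 - 110\right) \left(L{\left(z{\left(U{\left(q,5 \right)},0 \right)},29 \right)} - -850\right) = \left(89 - 110\right) \left(- (-2 + 0) - -850\right) = \left(89 - 110\right) \left(\left(-1\right) \left(-2\right) + 850\right) = - 21 \left(2 + 850\right) = \left(-21\right) 852 = -17892$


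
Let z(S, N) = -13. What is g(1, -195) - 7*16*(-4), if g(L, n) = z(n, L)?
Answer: 435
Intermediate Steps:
g(L, n) = -13
g(1, -195) - 7*16*(-4) = -13 - 7*16*(-4) = -13 - 112*(-4) = -13 + 448 = 435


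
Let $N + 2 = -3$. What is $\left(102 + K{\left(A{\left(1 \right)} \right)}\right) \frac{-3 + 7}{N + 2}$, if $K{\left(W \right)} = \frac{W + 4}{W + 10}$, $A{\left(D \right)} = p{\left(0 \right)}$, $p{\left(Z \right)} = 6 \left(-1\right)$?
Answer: $- \frac{406}{3} \approx -135.33$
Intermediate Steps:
$p{\left(Z \right)} = -6$
$N = -5$ ($N = -2 - 3 = -5$)
$A{\left(D \right)} = -6$
$K{\left(W \right)} = \frac{4 + W}{10 + W}$
$\left(102 + K{\left(A{\left(1 \right)} \right)}\right) \frac{-3 + 7}{N + 2} = \left(102 + \frac{4 - 6}{10 - 6}\right) \frac{-3 + 7}{-5 + 2} = \left(102 + \frac{1}{4} \left(-2\right)\right) \frac{1}{-3} \cdot 4 = \left(102 + \frac{1}{4} \left(-2\right)\right) \left(\left(- \frac{1}{3}\right) 4\right) = \left(102 - \frac{1}{2}\right) \left(- \frac{4}{3}\right) = \frac{203}{2} \left(- \frac{4}{3}\right) = - \frac{406}{3}$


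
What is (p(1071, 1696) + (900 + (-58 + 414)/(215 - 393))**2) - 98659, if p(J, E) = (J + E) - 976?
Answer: 709536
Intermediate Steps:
p(J, E) = -976 + E + J (p(J, E) = (E + J) - 976 = -976 + E + J)
(p(1071, 1696) + (900 + (-58 + 414)/(215 - 393))**2) - 98659 = ((-976 + 1696 + 1071) + (900 + (-58 + 414)/(215 - 393))**2) - 98659 = (1791 + (900 + 356/(-178))**2) - 98659 = (1791 + (900 + 356*(-1/178))**2) - 98659 = (1791 + (900 - 2)**2) - 98659 = (1791 + 898**2) - 98659 = (1791 + 806404) - 98659 = 808195 - 98659 = 709536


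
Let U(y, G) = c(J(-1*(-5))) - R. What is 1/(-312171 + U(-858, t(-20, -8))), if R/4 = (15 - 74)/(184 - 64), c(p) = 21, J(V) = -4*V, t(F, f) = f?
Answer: -30/9364441 ≈ -3.2036e-6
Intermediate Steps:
R = -59/30 (R = 4*((15 - 74)/(184 - 64)) = 4*(-59/120) = -59/30 ≈ -1.9667)
U(y, G) = 689/30 (U(y, G) = 21 - 1*(-59/30) = 21 + 59/30 = 689/30)
1/(-312171 + U(-858, t(-20, -8))) = 1/(-312171 + 689/30) = 1/(-9364441/30) = -30/9364441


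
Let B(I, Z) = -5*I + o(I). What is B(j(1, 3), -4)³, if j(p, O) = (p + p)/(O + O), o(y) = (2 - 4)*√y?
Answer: -305/27 - 58*√3/9 ≈ -22.458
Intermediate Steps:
o(y) = -2*√y
j(p, O) = p/O (j(p, O) = (2*p)/((2*O)) = (2*p)*(1/(2*O)) = p/O)
B(I, Z) = -5*I - 2*√I
B(j(1, 3), -4)³ = (-5/3 - 2*√3/3)³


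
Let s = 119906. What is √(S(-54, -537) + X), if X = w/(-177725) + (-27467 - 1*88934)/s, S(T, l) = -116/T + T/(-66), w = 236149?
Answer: √118719888104767755909774/421943818230 ≈ 0.81660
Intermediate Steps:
S(T, l) = -116/T - T/66 (S(T, l) = -116/T + T*(-1/66) = -116/T - T/66)
X = -49003049719/21310293850 (X = 236149/(-177725) + (-27467 - 1*88934)/119906 = 236149*(-1/177725) + (-27467 - 88934)*(1/119906) = -236149/177725 - 116401*1/119906 = -236149/177725 - 116401/119906 = -49003049719/21310293850 ≈ -2.2995)
√(S(-54, -537) + X) = √((-116/(-54) - 1/66*(-54)) - 49003049719/21310293850) = √((-116*(-1/54) + 9/11) - 49003049719/21310293850) = √((58/27 + 9/11) - 49003049719/21310293850) = √(881/297 - 49003049719/21310293850) = √(4220463115307/6329157273450) = √118719888104767755909774/421943818230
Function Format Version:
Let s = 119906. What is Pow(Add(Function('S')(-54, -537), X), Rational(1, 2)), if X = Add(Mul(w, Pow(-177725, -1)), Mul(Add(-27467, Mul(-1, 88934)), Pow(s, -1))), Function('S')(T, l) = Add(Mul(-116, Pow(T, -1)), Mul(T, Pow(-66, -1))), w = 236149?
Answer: Mul(Rational(1, 421943818230), Pow(118719888104767755909774, Rational(1, 2))) ≈ 0.81660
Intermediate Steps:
Function('S')(T, l) = Add(Mul(-116, Pow(T, -1)), Mul(Rational(-1, 66), T)) (Function('S')(T, l) = Add(Mul(-116, Pow(T, -1)), Mul(T, Rational(-1, 66))) = Add(Mul(-116, Pow(T, -1)), Mul(Rational(-1, 66), T)))
X = Rational(-49003049719, 21310293850) (X = Add(Mul(236149, Pow(-177725, -1)), Mul(Add(-27467, Mul(-1, 88934)), Pow(119906, -1))) = Add(Mul(236149, Rational(-1, 177725)), Mul(Add(-27467, -88934), Rational(1, 119906))) = Add(Rational(-236149, 177725), Mul(-116401, Rational(1, 119906))) = Add(Rational(-236149, 177725), Rational(-116401, 119906)) = Rational(-49003049719, 21310293850) ≈ -2.2995)
Pow(Add(Function('S')(-54, -537), X), Rational(1, 2)) = Pow(Add(Add(Mul(-116, Pow(-54, -1)), Mul(Rational(-1, 66), -54)), Rational(-49003049719, 21310293850)), Rational(1, 2)) = Pow(Add(Add(Mul(-116, Rational(-1, 54)), Rational(9, 11)), Rational(-49003049719, 21310293850)), Rational(1, 2)) = Pow(Add(Add(Rational(58, 27), Rational(9, 11)), Rational(-49003049719, 21310293850)), Rational(1, 2)) = Pow(Add(Rational(881, 297), Rational(-49003049719, 21310293850)), Rational(1, 2)) = Pow(Rational(4220463115307, 6329157273450), Rational(1, 2)) = Mul(Rational(1, 421943818230), Pow(118719888104767755909774, Rational(1, 2)))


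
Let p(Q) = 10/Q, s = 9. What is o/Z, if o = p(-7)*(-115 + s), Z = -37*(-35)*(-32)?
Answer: -53/14504 ≈ -0.0036542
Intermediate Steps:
Z = -41440 (Z = 1295*(-32) = -41440)
o = 1060/7 (o = (10/(-7))*(-115 + 9) = (10*(-1/7))*(-106) = -10/7*(-106) = 1060/7 ≈ 151.43)
o/Z = (1060/7)/(-41440) = (1060/7)*(-1/41440) = -53/14504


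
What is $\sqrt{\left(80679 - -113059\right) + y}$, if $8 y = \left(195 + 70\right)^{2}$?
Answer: $\frac{\sqrt{3240258}}{4} \approx 450.02$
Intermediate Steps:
$y = \frac{70225}{8}$ ($y = \frac{\left(195 + 70\right)^{2}}{8} = \frac{265^{2}}{8} = \frac{1}{8} \cdot 70225 = \frac{70225}{8} \approx 8778.1$)
$\sqrt{\left(80679 - -113059\right) + y} = \sqrt{\left(80679 - -113059\right) + \frac{70225}{8}} = \sqrt{\left(80679 + 113059\right) + \frac{70225}{8}} = \sqrt{193738 + \frac{70225}{8}} = \sqrt{\frac{1620129}{8}} = \frac{\sqrt{3240258}}{4}$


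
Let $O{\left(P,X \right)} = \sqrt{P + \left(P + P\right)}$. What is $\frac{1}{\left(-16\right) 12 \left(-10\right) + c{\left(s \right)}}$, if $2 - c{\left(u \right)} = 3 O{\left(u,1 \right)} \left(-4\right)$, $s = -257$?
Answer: $\frac{961}{1902554} - \frac{3 i \sqrt{771}}{951277} \approx 0.00050511 - 8.7567 \cdot 10^{-5} i$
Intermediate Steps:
$O{\left(P,X \right)} = \sqrt{3} \sqrt{P}$ ($O{\left(P,X \right)} = \sqrt{P + 2 P} = \sqrt{3 P} = \sqrt{3} \sqrt{P}$)
$c{\left(u \right)} = 2 + 12 \sqrt{3} \sqrt{u}$ ($c{\left(u \right)} = 2 - 3 \sqrt{3} \sqrt{u} \left(-4\right) = 2 - - 12 \sqrt{3} \sqrt{u} = 2 + 12 \sqrt{3} \sqrt{u}$)
$\frac{1}{\left(-16\right) 12 \left(-10\right) + c{\left(s \right)}} = \frac{1}{\left(-16\right) 12 \left(-10\right) + \left(2 + 12 \sqrt{3} \sqrt{-257}\right)} = \frac{1}{\left(-192\right) \left(-10\right) + \left(2 + 12 \sqrt{3} i \sqrt{257}\right)} = \frac{1}{1920 + \left(2 + 12 i \sqrt{771}\right)} = \frac{1}{1922 + 12 i \sqrt{771}}$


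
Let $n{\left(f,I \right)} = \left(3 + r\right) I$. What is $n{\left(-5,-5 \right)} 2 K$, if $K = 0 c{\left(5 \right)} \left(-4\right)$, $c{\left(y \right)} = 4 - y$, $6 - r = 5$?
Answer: $0$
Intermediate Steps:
$r = 1$ ($r = 6 - 5 = 1$)
$K = 0$ ($K = 0 \left(4 - 5\right) \left(-4\right) = 0 \left(-1\right) \left(-4\right) = 0 \left(-4\right) = 0$)
$n{\left(f,I \right)} = 4 I$ ($n{\left(f,I \right)} = \left(3 + 1\right) I = 4 I$)
$n{\left(-5,-5 \right)} 2 K = 4 \left(-5\right) 2 \cdot 0 = \left(-20\right) 2 \cdot 0 = \left(-40\right) 0 = 0$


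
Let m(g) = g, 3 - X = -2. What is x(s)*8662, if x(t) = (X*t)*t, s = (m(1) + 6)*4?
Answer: 33955040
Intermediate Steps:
X = 5 (X = 3 - 1*(-2) = 3 + 2 = 5)
s = 28 (s = (1 + 6)*4 = 7*4 = 28)
x(t) = 5*t² (x(t) = (5*t)*t = 5*t²)
x(s)*8662 = (5*28²)*8662 = (5*784)*8662 = 3920*8662 = 33955040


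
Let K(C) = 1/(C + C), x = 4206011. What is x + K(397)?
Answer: 3339572735/794 ≈ 4.2060e+6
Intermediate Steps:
K(C) = 1/(2*C)
x + K(397) = 4206011 + (½)/397 = 4206011 + (½)*(1/397) = 4206011 + 1/794 = 3339572735/794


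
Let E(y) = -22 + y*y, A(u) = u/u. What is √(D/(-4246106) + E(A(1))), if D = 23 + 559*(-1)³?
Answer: I*√94653865878785/2123053 ≈ 4.5826*I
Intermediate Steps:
A(u) = 1
D = -536 (D = 23 + 559*(-1) = 23 - 559 = -536)
E(y) = -22 + y²
√(D/(-4246106) + E(A(1))) = √(-536/(-4246106) + (-22 + 1²)) = √(-536*(-1/4246106) + (-22 + 1)) = √(268/2123053 - 21) = √(-44583845/2123053) = I*√94653865878785/2123053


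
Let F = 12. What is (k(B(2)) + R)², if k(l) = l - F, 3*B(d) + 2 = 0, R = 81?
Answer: 42025/9 ≈ 4669.4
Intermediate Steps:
B(d) = -⅔ (B(d) = -⅔ + (⅓)*0 = -⅔ + 0 = -⅔)
k(l) = -12 + l (k(l) = l - 1*12 = l - 12 = -12 + l)
(k(B(2)) + R)² = ((-12 - ⅔) + 81)² = (-38/3 + 81)² = (205/3)² = 42025/9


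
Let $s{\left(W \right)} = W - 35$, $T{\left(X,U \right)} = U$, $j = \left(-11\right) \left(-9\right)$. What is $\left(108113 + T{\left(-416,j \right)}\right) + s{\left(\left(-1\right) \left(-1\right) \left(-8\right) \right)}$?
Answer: $108169$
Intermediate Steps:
$j = 99$
$s{\left(W \right)} = -35 + W$ ($s{\left(W \right)} = W - 35 = -35 + W$)
$\left(108113 + T{\left(-416,j \right)}\right) + s{\left(\left(-1\right) \left(-1\right) \left(-8\right) \right)} = \left(108113 + 99\right) - \left(35 - \left(-1\right) \left(-1\right) \left(-8\right)\right) = 108212 + \left(-35 + 1 \left(-8\right)\right) = 108212 - 43 = 108169$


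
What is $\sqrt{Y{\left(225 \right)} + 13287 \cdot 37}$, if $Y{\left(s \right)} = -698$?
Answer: $\sqrt{490921} \approx 700.66$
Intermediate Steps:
$\sqrt{Y{\left(225 \right)} + 13287 \cdot 37} = \sqrt{-698 + 13287 \cdot 37} = \sqrt{-698 + 491619} = \sqrt{490921}$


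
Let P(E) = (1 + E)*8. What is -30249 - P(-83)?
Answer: -29593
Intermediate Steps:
P(E) = 8 + 8*E
-30249 - P(-83) = -30249 - (8 + 8*(-83)) = -30249 - (8 - 664) = -30249 - 1*(-656) = -30249 + 656 = -29593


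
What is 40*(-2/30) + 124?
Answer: 364/3 ≈ 121.33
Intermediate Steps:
40*(-2/30) + 124 = 40*(-2*1/30) + 124 = 40*(-1/15) + 124 = -8/3 + 124 = 364/3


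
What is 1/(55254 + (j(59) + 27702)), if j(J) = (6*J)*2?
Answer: 1/83664 ≈ 1.1953e-5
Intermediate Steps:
j(J) = 12*J
1/(55254 + (j(59) + 27702)) = 1/(55254 + (12*59 + 27702)) = 1/(55254 + (708 + 27702)) = 1/(55254 + 28410) = 1/83664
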